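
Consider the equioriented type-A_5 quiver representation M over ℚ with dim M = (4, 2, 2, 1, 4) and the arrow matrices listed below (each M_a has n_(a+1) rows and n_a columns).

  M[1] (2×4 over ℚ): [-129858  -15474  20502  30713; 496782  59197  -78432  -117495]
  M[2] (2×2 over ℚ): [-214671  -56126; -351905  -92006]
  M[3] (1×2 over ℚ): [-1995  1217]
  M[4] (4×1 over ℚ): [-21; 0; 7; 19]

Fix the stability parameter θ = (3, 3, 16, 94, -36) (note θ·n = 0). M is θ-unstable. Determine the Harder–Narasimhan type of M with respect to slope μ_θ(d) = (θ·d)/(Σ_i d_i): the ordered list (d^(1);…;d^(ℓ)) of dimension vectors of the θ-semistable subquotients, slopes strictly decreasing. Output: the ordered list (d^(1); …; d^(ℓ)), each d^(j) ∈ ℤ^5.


Via rank(M_{q-1}∘⋯∘M_p): M ≅ I[1,1]^2, I[1,3], I[1,5], I[5,5]^3.
μ_θ-semistable layers: μ^(1)=29; μ^(2)=16; μ^(3)=3; μ^(4)=-36

((0, 0, 0, 1, 1); (0, 0, 2, 0, 0); (4, 2, 0, 0, 0); (0, 0, 0, 0, 3))


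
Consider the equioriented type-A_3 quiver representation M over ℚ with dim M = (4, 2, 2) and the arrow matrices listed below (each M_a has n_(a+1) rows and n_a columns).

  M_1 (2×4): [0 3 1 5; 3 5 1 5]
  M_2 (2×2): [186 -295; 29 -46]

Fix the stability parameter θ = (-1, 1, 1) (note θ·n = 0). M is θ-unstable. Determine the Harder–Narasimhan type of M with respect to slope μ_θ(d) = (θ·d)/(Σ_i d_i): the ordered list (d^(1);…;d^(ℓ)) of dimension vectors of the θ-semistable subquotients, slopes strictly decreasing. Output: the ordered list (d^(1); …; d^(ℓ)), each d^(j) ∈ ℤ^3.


Barcode: M ≅ I[1,1]^2, I[1,3]^2. HN layers by μ_θ (2 steps, strictly decreasing):
  μ^(1)=1; μ^(2)=-1

((0, 2, 2); (4, 0, 0))


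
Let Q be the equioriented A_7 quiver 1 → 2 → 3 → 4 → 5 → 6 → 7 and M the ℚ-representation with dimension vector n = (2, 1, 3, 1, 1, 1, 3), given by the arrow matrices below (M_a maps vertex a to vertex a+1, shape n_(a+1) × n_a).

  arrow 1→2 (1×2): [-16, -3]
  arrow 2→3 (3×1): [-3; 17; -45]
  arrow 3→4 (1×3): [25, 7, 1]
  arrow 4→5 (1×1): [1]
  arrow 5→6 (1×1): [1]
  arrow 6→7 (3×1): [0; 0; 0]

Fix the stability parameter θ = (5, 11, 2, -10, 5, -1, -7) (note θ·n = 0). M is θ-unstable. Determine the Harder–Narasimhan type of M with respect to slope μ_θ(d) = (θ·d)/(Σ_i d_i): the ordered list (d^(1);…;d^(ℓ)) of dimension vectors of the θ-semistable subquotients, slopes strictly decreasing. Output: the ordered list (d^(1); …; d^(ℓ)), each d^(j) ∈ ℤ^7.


Via rank(M_{q-1}∘⋯∘M_p): M ≅ I[1,1], I[1,6], I[3,3]^2, I[7,7]^3.
μ_θ-semistable layers: μ^(1)=5; μ^(2)=2; μ^(3)=-7

((1, 0, 0, 0, 0, 0, 0); (1, 1, 3, 1, 1, 1, 0); (0, 0, 0, 0, 0, 0, 3))


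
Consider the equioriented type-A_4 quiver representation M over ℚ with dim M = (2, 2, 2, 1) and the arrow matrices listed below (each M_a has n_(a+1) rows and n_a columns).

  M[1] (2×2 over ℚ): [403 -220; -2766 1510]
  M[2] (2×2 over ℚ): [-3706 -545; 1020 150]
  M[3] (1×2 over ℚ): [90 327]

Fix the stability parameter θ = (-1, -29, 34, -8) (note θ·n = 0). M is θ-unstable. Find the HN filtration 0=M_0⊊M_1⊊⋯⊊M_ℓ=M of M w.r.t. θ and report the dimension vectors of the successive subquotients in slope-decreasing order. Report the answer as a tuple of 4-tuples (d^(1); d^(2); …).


Barcode: M ≅ I[1,2], I[1,3], I[3,4]. HN layers by μ_θ (3 steps, strictly decreasing):
  μ^(1)=34; μ^(2)=13; μ^(3)=-15

((0, 0, 1, 0); (0, 0, 1, 1); (2, 2, 0, 0))


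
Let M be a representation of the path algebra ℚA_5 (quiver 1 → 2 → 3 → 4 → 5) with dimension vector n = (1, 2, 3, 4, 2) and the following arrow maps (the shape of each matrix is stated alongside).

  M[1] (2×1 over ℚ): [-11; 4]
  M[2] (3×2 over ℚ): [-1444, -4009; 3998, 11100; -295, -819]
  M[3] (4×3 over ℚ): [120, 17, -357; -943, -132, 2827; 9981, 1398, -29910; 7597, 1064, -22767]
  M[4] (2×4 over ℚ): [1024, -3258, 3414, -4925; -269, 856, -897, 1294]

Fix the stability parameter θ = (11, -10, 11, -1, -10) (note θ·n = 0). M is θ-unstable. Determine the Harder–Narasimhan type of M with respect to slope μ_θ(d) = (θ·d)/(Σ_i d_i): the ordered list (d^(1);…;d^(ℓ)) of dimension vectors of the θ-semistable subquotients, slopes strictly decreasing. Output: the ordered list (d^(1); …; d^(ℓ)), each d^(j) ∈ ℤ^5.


Via rank(M_{q-1}∘⋯∘M_p): M ≅ I[1,5], I[2,5], I[3,4], I[4,4].
μ_θ-semistable layers: μ^(1)=5; μ^(2)=1/5; μ^(3)=0; μ^(4)=-1; μ^(5)=-10

((0, 0, 1, 1, 0); (1, 1, 1, 1, 1); (0, 0, 1, 1, 1); (0, 0, 0, 1, 0); (0, 1, 0, 0, 0))


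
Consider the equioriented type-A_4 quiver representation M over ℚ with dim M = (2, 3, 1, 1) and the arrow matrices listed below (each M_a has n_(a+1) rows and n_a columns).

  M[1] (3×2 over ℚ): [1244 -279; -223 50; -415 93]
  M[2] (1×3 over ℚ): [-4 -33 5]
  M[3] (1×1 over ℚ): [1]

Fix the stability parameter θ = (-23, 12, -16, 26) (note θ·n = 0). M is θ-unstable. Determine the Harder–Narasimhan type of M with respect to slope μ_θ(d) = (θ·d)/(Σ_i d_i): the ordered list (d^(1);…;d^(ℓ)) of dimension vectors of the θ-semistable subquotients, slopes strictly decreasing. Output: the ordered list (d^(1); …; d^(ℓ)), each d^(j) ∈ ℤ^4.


Via rank(M_{q-1}∘⋯∘M_p): M ≅ I[1,2], I[1,4], I[2,2].
μ_θ-semistable layers: μ^(1)=26; μ^(2)=12; μ^(3)=-2; μ^(4)=-23

((0, 0, 0, 1); (0, 2, 0, 0); (0, 1, 1, 0); (2, 0, 0, 0))


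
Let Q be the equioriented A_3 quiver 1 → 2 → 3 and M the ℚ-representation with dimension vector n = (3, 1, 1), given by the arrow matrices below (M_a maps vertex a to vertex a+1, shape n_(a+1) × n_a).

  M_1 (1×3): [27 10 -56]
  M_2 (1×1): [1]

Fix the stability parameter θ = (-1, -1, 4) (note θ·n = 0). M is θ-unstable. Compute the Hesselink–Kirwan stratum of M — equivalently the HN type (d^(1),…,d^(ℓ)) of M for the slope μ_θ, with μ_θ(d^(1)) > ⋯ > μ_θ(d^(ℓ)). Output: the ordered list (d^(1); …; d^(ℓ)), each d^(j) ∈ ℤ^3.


Interval decomposition of M: I[1,1]^2, I[1,3].
HN type (ℓ=2): μ^(1)=4; μ^(2)=-1

((0, 0, 1); (3, 1, 0))


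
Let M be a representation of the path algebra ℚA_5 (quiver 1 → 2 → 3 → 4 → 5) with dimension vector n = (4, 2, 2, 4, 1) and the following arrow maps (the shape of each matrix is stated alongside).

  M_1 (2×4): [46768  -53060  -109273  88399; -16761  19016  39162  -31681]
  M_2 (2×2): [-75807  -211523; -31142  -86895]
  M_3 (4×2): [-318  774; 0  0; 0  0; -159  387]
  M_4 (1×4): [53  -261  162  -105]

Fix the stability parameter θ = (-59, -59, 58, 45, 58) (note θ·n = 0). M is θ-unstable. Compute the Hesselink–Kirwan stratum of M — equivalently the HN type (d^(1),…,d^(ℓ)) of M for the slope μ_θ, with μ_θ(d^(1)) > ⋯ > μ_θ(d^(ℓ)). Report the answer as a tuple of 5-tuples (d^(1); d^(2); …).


Interval decomposition of M: I[1,1]^2, I[1,3], I[1,5], I[4,4]^3.
HN type (ℓ=4): μ^(1)=58; μ^(2)=103/2; μ^(3)=45; μ^(4)=-59

((0, 0, 1, 0, 1); (0, 0, 1, 1, 0); (0, 0, 0, 3, 0); (4, 2, 0, 0, 0))


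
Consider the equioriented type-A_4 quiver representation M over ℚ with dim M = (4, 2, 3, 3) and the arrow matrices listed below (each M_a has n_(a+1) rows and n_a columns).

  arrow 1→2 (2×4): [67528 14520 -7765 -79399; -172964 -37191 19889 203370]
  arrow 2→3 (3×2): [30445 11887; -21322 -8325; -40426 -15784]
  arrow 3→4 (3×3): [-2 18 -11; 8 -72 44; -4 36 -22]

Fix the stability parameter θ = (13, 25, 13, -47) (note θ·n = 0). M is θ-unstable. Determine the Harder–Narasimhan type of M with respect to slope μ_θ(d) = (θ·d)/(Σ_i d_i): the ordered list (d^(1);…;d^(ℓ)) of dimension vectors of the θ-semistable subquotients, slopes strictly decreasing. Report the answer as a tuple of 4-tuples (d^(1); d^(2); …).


Via rank(M_{q-1}∘⋯∘M_p): M ≅ I[1,1]^2, I[1,3]^2, I[3,4], I[4,4]^2.
μ_θ-semistable layers: μ^(1)=19; μ^(2)=13; μ^(3)=-17; μ^(4)=-47

((0, 2, 2, 0); (4, 0, 0, 0); (0, 0, 1, 1); (0, 0, 0, 2))


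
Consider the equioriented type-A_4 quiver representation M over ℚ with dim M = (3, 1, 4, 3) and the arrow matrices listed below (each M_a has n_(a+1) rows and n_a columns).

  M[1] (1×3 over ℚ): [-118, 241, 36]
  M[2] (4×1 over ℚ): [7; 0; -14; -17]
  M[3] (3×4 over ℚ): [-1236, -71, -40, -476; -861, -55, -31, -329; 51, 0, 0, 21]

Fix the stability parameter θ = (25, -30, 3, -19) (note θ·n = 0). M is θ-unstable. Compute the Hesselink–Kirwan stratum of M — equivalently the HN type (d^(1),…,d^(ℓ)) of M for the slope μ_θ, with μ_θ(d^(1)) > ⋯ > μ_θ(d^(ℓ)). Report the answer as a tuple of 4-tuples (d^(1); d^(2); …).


Barcode: M ≅ I[1,1]^2, I[1,3], I[3,4]^3. HN layers by μ_θ (4 steps, strictly decreasing):
  μ^(1)=25; μ^(2)=3; μ^(3)=-5/2; μ^(4)=-8

((2, 0, 0, 0); (0, 0, 1, 0); (1, 1, 0, 0); (0, 0, 3, 3))


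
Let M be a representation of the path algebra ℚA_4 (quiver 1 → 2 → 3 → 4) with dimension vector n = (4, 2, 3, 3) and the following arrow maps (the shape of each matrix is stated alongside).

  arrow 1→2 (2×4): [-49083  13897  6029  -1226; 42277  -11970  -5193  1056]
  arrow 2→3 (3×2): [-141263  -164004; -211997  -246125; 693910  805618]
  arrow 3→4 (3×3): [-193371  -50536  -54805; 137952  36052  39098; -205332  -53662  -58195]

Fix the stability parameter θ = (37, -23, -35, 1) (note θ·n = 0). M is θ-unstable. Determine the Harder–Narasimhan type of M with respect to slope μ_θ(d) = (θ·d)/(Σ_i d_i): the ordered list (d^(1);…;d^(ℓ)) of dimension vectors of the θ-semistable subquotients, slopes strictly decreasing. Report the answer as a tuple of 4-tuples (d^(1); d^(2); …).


Barcode: M ≅ I[1,1]^2, I[1,3], I[1,4], I[3,4], I[4,4]. HN layers by μ_θ (4 steps, strictly decreasing):
  μ^(1)=37; μ^(2)=1; μ^(3)=-7; μ^(4)=-35

((2, 0, 0, 0); (0, 0, 0, 3); (2, 2, 2, 0); (0, 0, 1, 0))


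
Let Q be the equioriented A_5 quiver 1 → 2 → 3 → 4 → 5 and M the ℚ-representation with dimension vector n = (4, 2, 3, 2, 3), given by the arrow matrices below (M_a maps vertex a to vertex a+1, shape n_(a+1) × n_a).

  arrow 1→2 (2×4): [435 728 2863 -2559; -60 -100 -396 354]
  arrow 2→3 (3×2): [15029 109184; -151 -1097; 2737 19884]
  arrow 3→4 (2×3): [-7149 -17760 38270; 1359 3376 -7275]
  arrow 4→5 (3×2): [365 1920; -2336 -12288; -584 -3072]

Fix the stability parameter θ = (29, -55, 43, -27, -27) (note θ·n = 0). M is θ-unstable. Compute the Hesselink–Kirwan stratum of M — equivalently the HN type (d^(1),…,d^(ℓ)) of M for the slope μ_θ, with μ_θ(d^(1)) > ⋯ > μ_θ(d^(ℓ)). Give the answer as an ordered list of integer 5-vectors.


Interval decomposition of M: I[1,1]^2, I[1,4], I[1,5], I[3,3], I[5,5]^2.
HN type (ℓ=6): μ^(1)=43; μ^(2)=29; μ^(3)=8; μ^(4)=-11/3; μ^(5)=-13; μ^(6)=-27

((0, 0, 1, 0, 0); (2, 0, 0, 0, 0); (0, 0, 1, 1, 0); (0, 0, 1, 1, 1); (2, 2, 0, 0, 0); (0, 0, 0, 0, 2))


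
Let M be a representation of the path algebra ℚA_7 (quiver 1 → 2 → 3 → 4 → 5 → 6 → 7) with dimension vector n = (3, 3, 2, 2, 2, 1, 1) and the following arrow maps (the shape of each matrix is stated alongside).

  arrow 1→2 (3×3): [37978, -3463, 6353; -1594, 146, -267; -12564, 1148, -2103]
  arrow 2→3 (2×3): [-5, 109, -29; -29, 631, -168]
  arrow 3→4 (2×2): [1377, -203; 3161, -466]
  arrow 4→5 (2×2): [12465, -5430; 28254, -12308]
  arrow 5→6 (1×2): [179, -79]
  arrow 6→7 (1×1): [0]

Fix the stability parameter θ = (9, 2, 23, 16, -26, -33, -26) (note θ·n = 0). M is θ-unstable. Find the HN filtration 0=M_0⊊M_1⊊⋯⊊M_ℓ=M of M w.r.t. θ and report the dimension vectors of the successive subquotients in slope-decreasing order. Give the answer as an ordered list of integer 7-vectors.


Via rank(M_{q-1}∘⋯∘M_p): M ≅ I[1,2], I[1,4], I[1,6], I[5,5], I[7,7].
μ_θ-semistable layers: μ^(1)=39/2; μ^(2)=11/2; μ^(3)=-3/2; μ^(4)=-26

((0, 0, 1, 1, 0, 0, 0); (2, 2, 0, 0, 0, 0, 0); (1, 1, 1, 1, 1, 1, 0); (0, 0, 0, 0, 1, 0, 1))


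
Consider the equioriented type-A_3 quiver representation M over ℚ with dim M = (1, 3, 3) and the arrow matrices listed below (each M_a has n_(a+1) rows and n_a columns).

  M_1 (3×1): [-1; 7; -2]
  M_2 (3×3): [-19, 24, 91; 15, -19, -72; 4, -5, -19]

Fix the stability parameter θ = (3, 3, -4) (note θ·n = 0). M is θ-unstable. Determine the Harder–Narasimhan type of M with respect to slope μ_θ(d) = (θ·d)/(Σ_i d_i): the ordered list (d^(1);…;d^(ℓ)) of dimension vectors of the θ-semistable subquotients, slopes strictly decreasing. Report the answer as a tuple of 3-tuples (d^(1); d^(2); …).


Interval decomposition of M: I[1,3], I[2,2], I[2,3], I[3,3].
HN type (ℓ=4): μ^(1)=3; μ^(2)=2/3; μ^(3)=-1/2; μ^(4)=-4

((0, 1, 0); (1, 1, 1); (0, 1, 1); (0, 0, 1))


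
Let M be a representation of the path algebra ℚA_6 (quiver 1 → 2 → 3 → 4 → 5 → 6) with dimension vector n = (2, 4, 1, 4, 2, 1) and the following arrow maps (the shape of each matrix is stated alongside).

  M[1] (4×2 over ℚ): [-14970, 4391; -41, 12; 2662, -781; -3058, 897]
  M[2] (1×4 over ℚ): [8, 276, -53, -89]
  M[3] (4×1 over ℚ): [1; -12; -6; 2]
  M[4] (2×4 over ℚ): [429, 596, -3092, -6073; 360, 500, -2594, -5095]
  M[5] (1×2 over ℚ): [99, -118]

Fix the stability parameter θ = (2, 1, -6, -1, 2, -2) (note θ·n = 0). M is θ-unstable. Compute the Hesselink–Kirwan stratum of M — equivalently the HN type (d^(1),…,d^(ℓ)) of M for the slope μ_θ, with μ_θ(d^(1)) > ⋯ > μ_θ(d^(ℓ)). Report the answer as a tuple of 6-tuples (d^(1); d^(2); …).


Interval decomposition of M: I[1,2]^2, I[2,2], I[2,6], I[4,4]^2, I[4,5].
HN type (ℓ=6): μ^(1)=2; μ^(2)=3/2; μ^(3)=1; μ^(4)=0; μ^(5)=-1; μ^(6)=-5/2

((0, 0, 0, 0, 1, 0); (2, 2, 0, 0, 0, 0); (0, 1, 0, 0, 0, 0); (0, 0, 0, 0, 1, 1); (0, 0, 0, 4, 0, 0); (0, 1, 1, 0, 0, 0))


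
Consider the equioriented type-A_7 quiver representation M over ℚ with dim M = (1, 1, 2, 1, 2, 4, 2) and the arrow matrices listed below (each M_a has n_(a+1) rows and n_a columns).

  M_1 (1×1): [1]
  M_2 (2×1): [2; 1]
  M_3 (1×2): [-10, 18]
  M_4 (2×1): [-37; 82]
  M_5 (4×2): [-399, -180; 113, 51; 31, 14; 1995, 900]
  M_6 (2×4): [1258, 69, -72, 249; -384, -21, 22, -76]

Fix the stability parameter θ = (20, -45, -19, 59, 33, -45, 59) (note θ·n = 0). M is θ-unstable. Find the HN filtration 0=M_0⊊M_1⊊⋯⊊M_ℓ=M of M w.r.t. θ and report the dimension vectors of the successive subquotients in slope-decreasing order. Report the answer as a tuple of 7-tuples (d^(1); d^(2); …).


Interval decomposition of M: I[1,7], I[3,3], I[5,7], I[6,6]^2.
HN type (ℓ=6): μ^(1)=59; μ^(2)=47/3; μ^(3)=-6; μ^(4)=-44/3; μ^(5)=-19; μ^(6)=-45

((0, 0, 0, 0, 0, 0, 2); (0, 0, 0, 1, 1, 1, 0); (0, 0, 0, 0, 1, 1, 0); (1, 1, 1, 0, 0, 0, 0); (0, 0, 1, 0, 0, 0, 0); (0, 0, 0, 0, 0, 2, 0))


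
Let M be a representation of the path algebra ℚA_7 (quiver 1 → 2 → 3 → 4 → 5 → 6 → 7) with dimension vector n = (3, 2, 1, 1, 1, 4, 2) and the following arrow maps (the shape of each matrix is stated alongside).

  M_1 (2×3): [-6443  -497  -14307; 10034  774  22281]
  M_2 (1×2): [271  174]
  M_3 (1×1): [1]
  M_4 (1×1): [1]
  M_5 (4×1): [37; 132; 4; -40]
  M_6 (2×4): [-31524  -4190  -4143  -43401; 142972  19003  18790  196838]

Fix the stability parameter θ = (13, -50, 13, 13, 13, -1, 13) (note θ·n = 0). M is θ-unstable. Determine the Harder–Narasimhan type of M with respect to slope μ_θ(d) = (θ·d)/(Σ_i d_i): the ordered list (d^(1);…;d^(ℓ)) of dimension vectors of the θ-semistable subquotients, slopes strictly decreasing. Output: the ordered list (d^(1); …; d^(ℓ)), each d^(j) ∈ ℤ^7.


Via rank(M_{q-1}∘⋯∘M_p): M ≅ I[1,1], I[1,2], I[1,6], I[6,6], I[6,7]^2.
μ_θ-semistable layers: μ^(1)=13; μ^(2)=19/2; μ^(3)=-1; μ^(4)=-37/2

((1, 0, 0, 0, 0, 0, 2); (0, 0, 1, 1, 1, 1, 0); (0, 0, 0, 0, 0, 3, 0); (2, 2, 0, 0, 0, 0, 0))


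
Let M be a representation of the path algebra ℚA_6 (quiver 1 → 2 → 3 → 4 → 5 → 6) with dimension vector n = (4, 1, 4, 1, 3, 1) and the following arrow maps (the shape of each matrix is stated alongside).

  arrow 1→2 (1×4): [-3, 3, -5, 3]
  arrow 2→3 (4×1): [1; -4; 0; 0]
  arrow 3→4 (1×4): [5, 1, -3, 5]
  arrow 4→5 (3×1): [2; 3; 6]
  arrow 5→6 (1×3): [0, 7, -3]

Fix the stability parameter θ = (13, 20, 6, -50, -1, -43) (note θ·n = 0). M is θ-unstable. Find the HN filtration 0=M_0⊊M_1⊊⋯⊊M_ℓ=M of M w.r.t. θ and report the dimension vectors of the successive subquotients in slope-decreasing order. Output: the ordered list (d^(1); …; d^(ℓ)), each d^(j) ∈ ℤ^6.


Interval decomposition of M: I[1,1]^3, I[1,6], I[3,3]^3, I[5,5]^2.
HN type (ℓ=4): μ^(1)=13; μ^(2)=6; μ^(3)=-1; μ^(4)=-55/6

((3, 0, 0, 0, 0, 0); (0, 0, 3, 0, 0, 0); (0, 0, 0, 0, 2, 0); (1, 1, 1, 1, 1, 1))


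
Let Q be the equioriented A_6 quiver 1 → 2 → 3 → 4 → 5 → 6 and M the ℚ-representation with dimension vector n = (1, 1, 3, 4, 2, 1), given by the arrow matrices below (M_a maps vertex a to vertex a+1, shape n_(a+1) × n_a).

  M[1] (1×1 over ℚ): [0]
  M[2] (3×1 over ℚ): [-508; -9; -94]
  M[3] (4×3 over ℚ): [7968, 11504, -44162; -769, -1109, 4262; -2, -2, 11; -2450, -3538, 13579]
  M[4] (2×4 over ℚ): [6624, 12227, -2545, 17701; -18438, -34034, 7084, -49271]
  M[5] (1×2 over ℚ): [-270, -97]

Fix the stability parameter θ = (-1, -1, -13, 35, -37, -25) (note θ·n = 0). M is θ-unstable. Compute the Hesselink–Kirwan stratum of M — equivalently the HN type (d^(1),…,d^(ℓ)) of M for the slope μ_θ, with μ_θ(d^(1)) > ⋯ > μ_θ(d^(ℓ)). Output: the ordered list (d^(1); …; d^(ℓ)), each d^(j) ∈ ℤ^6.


Interval decomposition of M: I[1,1], I[2,5], I[3,3], I[3,6], I[4,4]^2.
HN type (ℓ=5): μ^(1)=35; μ^(2)=-1; μ^(3)=-7; μ^(4)=-9; μ^(5)=-13

((0, 0, 0, 2, 0, 0); (1, 0, 0, 1, 1, 0); (0, 1, 1, 0, 0, 0); (0, 0, 0, 1, 1, 1); (0, 0, 2, 0, 0, 0))


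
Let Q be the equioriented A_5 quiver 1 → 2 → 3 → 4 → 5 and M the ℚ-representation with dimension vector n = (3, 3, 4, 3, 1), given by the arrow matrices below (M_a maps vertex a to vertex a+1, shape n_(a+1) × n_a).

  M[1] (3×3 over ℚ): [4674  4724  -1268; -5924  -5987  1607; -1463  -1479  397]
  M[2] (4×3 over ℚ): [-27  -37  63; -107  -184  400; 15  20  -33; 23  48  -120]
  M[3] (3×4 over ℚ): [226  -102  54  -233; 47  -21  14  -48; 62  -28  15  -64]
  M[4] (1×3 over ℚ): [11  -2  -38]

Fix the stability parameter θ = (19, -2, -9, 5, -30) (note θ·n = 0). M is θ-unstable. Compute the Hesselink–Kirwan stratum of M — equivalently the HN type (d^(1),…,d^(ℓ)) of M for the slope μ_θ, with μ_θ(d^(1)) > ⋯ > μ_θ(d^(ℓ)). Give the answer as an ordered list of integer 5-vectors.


Barcode: M ≅ I[1,4]^2, I[1,5], I[3,3]. HN layers by μ_θ (4 steps, strictly decreasing):
  μ^(1)=5; μ^(2)=8/3; μ^(3)=-17/5; μ^(4)=-9

((0, 0, 0, 2, 0); (2, 2, 2, 0, 0); (1, 1, 1, 1, 1); (0, 0, 1, 0, 0))


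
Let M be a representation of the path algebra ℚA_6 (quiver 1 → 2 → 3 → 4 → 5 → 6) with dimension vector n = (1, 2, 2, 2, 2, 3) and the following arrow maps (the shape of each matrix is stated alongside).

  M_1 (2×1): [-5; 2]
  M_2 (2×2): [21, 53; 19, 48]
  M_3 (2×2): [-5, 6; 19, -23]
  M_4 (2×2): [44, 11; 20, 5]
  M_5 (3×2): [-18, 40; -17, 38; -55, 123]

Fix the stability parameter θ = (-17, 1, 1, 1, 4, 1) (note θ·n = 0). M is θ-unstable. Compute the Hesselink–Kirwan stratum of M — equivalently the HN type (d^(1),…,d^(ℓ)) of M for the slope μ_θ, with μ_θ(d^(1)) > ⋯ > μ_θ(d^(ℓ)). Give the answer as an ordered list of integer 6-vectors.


Barcode: M ≅ I[1,4], I[2,6], I[5,6], I[6,6]. HN layers by μ_θ (3 steps, strictly decreasing):
  μ^(1)=5/2; μ^(2)=1; μ^(3)=-17

((0, 0, 0, 0, 2, 2); (0, 2, 2, 2, 0, 1); (1, 0, 0, 0, 0, 0))


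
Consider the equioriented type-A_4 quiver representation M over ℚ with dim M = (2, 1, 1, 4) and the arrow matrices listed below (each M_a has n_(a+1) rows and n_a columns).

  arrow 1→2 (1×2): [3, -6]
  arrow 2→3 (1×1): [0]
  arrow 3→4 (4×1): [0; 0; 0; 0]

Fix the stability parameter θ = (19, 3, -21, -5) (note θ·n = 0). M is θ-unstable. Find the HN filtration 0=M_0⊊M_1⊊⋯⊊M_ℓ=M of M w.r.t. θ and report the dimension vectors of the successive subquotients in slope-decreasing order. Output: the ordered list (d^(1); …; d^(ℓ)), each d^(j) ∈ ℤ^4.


Via rank(M_{q-1}∘⋯∘M_p): M ≅ I[1,1], I[1,2], I[3,3], I[4,4]^4.
μ_θ-semistable layers: μ^(1)=19; μ^(2)=11; μ^(3)=-5; μ^(4)=-21

((1, 0, 0, 0); (1, 1, 0, 0); (0, 0, 0, 4); (0, 0, 1, 0))


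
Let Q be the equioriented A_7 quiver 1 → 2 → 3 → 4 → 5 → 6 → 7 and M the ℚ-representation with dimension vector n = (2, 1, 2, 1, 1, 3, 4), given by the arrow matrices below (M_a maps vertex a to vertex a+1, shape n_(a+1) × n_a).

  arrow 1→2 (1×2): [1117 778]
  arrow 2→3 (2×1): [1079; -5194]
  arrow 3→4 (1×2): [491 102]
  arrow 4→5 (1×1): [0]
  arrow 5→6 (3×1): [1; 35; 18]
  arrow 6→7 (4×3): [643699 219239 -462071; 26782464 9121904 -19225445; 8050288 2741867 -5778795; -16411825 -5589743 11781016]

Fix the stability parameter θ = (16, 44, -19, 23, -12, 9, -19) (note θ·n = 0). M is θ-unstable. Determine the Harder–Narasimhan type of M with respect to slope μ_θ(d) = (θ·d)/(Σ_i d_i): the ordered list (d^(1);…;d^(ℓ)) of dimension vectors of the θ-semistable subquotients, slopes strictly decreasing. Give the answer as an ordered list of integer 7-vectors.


Via rank(M_{q-1}∘⋯∘M_p): M ≅ I[1,1], I[1,4], I[3,3], I[5,7], I[6,7]^2, I[7,7].
μ_θ-semistable layers: μ^(1)=23; μ^(2)=16; μ^(3)=41/3; μ^(4)=-5; μ^(5)=-12; μ^(6)=-19

((0, 0, 0, 1, 0, 0, 0); (1, 0, 0, 0, 0, 0, 0); (1, 1, 1, 0, 0, 0, 0); (0, 0, 0, 0, 0, 3, 3); (0, 0, 0, 0, 1, 0, 0); (0, 0, 1, 0, 0, 0, 1))


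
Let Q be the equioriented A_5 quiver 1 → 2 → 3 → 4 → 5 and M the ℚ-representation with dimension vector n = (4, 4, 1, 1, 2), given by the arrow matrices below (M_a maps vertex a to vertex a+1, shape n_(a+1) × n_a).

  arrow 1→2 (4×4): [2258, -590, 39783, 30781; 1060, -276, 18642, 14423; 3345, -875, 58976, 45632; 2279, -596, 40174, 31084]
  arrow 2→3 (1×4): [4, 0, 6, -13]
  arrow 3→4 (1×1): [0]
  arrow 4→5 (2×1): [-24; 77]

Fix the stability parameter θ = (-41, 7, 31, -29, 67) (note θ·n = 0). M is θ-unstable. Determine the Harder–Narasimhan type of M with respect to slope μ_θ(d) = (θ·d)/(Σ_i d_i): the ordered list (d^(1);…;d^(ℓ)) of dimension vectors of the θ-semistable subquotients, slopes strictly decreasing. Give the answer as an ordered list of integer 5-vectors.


Interval decomposition of M: I[1,2]^3, I[1,3], I[4,5], I[5,5].
HN type (ℓ=5): μ^(1)=67; μ^(2)=31; μ^(3)=7; μ^(4)=-29; μ^(5)=-41

((0, 0, 0, 0, 2); (0, 0, 1, 0, 0); (0, 4, 0, 0, 0); (0, 0, 0, 1, 0); (4, 0, 0, 0, 0))


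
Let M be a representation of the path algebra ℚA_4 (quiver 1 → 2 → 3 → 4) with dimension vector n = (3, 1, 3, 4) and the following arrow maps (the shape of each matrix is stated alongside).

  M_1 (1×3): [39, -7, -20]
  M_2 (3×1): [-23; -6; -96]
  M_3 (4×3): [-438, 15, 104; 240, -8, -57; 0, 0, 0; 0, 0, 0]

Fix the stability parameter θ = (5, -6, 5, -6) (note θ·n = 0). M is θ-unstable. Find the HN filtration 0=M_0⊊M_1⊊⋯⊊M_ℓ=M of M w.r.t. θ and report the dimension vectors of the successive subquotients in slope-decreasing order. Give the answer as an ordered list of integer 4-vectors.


Interval decomposition of M: I[1,1]^2, I[1,3], I[3,4]^2, I[4,4]^2.
HN type (ℓ=3): μ^(1)=5; μ^(2)=-1/2; μ^(3)=-6

((2, 0, 1, 0); (1, 1, 2, 2); (0, 0, 0, 2))


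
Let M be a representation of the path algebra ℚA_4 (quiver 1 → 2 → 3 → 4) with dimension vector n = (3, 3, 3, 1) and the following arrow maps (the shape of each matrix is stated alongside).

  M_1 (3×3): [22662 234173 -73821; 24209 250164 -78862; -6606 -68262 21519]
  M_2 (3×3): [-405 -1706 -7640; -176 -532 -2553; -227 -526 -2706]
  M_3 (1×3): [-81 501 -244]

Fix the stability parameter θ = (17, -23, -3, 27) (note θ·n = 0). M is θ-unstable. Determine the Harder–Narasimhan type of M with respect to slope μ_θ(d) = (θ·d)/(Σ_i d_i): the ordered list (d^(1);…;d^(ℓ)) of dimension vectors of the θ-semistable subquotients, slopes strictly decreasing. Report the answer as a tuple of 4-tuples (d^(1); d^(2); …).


Interval decomposition of M: I[1,2], I[1,3], I[1,4], I[3,3].
HN type (ℓ=2): μ^(1)=27; μ^(2)=-3

((0, 0, 0, 1); (3, 3, 3, 0))


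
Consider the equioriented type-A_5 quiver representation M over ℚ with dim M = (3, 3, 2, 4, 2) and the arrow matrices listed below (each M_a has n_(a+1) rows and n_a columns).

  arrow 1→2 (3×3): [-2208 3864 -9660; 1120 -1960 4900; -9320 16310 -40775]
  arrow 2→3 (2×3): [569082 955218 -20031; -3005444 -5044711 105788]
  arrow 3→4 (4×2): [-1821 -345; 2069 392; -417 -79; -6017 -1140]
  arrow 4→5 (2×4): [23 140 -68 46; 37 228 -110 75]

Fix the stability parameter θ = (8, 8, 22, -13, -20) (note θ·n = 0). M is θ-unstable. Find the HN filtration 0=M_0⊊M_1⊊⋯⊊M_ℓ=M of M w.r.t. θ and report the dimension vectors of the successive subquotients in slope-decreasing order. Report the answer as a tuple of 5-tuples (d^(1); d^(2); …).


Barcode: M ≅ I[1,1]^2, I[1,5], I[2,2], I[2,5], I[4,4]^2. HN layers by μ_θ (4 steps, strictly decreasing):
  μ^(1)=8; μ^(2)=1; μ^(3)=-3/4; μ^(4)=-13

((2, 1, 0, 0, 0); (1, 1, 1, 1, 1); (0, 1, 1, 1, 1); (0, 0, 0, 2, 0))


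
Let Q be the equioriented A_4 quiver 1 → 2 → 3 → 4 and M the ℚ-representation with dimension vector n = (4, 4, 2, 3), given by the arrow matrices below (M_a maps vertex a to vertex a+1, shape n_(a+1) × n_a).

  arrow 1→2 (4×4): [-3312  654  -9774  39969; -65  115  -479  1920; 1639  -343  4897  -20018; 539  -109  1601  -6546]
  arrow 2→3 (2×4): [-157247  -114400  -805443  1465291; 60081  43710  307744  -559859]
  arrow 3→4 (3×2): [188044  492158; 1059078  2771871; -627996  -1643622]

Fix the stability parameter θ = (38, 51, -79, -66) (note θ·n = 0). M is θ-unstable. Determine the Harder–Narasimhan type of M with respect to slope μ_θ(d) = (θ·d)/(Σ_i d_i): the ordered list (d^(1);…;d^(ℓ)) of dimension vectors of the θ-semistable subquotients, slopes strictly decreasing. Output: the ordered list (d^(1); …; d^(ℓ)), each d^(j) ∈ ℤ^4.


Barcode: M ≅ I[1,1], I[1,2], I[1,3], I[1,4], I[2,2], I[4,4]^2. HN layers by μ_θ (5 steps, strictly decreasing):
  μ^(1)=51; μ^(2)=38; μ^(3)=10/3; μ^(4)=-14; μ^(5)=-66

((0, 2, 0, 0); (2, 0, 0, 0); (1, 1, 1, 0); (1, 1, 1, 1); (0, 0, 0, 2))


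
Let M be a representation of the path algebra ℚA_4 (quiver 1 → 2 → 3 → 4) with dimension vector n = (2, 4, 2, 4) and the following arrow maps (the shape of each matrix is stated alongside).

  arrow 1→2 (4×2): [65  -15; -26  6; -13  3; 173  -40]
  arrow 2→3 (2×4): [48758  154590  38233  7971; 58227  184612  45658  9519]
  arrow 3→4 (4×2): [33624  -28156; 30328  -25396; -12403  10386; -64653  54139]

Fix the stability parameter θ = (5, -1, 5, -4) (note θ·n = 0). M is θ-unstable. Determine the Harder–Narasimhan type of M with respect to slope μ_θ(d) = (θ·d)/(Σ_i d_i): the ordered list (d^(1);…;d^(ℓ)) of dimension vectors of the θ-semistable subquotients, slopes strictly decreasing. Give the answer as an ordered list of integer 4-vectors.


Via rank(M_{q-1}∘⋯∘M_p): M ≅ I[1,2], I[1,4], I[2,2], I[2,4], I[4,4]^2.
μ_θ-semistable layers: μ^(1)=2; μ^(2)=5/4; μ^(3)=1/2; μ^(4)=-1; μ^(5)=-4

((1, 1, 0, 0); (1, 1, 1, 1); (0, 0, 1, 1); (0, 2, 0, 0); (0, 0, 0, 2))


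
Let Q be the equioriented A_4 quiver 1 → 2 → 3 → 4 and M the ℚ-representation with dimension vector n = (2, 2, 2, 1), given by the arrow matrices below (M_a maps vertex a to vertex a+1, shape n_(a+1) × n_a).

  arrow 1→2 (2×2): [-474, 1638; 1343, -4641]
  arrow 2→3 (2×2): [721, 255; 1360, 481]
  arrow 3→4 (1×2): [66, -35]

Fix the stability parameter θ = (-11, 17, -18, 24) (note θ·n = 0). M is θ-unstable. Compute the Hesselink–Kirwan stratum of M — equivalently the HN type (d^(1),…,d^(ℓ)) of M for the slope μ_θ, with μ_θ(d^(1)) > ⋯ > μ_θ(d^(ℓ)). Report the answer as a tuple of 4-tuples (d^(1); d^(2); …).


Barcode: M ≅ I[1,1], I[1,4], I[2,3]. HN layers by μ_θ (3 steps, strictly decreasing):
  μ^(1)=24; μ^(2)=-1/2; μ^(3)=-11

((0, 0, 0, 1); (0, 2, 2, 0); (2, 0, 0, 0))


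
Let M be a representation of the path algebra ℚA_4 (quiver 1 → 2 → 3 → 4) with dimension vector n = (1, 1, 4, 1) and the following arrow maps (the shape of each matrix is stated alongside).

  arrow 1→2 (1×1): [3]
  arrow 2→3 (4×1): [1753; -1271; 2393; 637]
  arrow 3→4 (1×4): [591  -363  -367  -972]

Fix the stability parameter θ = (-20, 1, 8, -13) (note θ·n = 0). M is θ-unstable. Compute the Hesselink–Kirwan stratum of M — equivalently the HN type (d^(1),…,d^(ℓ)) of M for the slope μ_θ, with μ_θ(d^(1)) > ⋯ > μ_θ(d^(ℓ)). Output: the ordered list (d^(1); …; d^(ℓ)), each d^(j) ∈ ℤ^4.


Interval decomposition of M: I[1,4], I[3,3]^3.
HN type (ℓ=3): μ^(1)=8; μ^(2)=-4/3; μ^(3)=-20

((0, 0, 3, 0); (0, 1, 1, 1); (1, 0, 0, 0))


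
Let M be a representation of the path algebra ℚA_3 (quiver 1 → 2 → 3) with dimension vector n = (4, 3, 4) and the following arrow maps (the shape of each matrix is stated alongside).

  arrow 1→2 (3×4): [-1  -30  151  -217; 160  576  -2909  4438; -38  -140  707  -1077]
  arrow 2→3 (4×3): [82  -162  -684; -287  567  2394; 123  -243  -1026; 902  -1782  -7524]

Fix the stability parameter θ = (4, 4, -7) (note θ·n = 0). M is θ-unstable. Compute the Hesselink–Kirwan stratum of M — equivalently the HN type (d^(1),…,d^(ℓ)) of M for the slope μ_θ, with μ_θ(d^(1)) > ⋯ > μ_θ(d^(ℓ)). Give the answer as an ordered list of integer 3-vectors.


Via rank(M_{q-1}∘⋯∘M_p): M ≅ I[1,1], I[1,2]^2, I[1,3], I[3,3]^3.
μ_θ-semistable layers: μ^(1)=4; μ^(2)=1/3; μ^(3)=-7

((3, 2, 0); (1, 1, 1); (0, 0, 3))


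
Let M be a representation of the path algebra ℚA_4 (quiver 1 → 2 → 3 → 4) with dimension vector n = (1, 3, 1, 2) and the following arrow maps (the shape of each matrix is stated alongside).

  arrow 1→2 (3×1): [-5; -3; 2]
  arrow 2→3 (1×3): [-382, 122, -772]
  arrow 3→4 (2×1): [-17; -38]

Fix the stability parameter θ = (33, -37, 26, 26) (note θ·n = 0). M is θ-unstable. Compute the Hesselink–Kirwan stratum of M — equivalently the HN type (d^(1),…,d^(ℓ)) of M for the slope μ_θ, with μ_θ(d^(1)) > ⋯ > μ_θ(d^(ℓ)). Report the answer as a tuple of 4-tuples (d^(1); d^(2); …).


Interval decomposition of M: I[1,2], I[2,2], I[2,4], I[4,4].
HN type (ℓ=3): μ^(1)=26; μ^(2)=-2; μ^(3)=-37

((0, 0, 1, 2); (1, 1, 0, 0); (0, 2, 0, 0))


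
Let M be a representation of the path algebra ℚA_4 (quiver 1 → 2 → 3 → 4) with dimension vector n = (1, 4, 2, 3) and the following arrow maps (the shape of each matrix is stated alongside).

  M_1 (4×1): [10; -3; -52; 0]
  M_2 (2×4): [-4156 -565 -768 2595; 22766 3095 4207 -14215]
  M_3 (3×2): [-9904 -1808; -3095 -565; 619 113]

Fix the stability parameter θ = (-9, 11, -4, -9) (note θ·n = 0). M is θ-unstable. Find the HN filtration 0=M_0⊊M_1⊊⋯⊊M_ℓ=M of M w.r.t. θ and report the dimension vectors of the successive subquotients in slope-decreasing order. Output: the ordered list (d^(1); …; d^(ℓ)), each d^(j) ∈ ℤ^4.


Interval decomposition of M: I[1,4], I[2,2]^2, I[2,3], I[4,4]^2.
HN type (ℓ=4): μ^(1)=11; μ^(2)=7/2; μ^(3)=-2/3; μ^(4)=-9

((0, 2, 0, 0); (0, 1, 1, 0); (0, 1, 1, 1); (1, 0, 0, 2))


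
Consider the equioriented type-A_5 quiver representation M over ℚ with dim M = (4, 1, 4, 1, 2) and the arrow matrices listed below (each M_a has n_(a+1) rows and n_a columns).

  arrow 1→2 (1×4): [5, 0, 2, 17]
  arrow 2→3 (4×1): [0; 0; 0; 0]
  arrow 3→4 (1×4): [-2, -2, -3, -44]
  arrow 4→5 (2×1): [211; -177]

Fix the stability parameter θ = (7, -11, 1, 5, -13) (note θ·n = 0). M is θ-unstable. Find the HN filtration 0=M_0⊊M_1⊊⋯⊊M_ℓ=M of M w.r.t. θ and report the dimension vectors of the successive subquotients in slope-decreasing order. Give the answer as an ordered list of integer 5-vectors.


Via rank(M_{q-1}∘⋯∘M_p): M ≅ I[1,1]^3, I[1,2], I[3,3]^3, I[3,5], I[5,5].
μ_θ-semistable layers: μ^(1)=7; μ^(2)=1; μ^(3)=-2; μ^(4)=-7/3; μ^(5)=-13

((3, 0, 0, 0, 0); (0, 0, 3, 0, 0); (1, 1, 0, 0, 0); (0, 0, 1, 1, 1); (0, 0, 0, 0, 1))


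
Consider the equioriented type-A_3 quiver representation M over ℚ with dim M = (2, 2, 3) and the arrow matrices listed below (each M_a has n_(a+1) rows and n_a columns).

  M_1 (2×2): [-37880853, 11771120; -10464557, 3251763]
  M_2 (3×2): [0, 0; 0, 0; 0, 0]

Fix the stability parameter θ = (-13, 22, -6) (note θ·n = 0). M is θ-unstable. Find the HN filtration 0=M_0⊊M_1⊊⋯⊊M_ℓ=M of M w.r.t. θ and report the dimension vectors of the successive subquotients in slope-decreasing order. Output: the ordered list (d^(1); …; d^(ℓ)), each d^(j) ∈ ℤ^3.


Via rank(M_{q-1}∘⋯∘M_p): M ≅ I[1,2]^2, I[3,3]^3.
μ_θ-semistable layers: μ^(1)=22; μ^(2)=-6; μ^(3)=-13

((0, 2, 0); (0, 0, 3); (2, 0, 0))


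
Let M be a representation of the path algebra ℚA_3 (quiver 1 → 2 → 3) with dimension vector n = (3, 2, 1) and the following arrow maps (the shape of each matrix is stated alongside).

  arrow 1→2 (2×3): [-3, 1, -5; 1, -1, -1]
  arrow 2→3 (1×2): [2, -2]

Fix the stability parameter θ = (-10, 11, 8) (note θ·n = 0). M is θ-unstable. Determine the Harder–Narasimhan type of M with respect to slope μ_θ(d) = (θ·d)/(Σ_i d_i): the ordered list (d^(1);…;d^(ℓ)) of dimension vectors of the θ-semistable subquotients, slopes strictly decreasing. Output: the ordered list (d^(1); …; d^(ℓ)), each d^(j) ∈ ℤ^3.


Barcode: M ≅ I[1,1], I[1,2], I[1,3]. HN layers by μ_θ (3 steps, strictly decreasing):
  μ^(1)=11; μ^(2)=19/2; μ^(3)=-10

((0, 1, 0); (0, 1, 1); (3, 0, 0))


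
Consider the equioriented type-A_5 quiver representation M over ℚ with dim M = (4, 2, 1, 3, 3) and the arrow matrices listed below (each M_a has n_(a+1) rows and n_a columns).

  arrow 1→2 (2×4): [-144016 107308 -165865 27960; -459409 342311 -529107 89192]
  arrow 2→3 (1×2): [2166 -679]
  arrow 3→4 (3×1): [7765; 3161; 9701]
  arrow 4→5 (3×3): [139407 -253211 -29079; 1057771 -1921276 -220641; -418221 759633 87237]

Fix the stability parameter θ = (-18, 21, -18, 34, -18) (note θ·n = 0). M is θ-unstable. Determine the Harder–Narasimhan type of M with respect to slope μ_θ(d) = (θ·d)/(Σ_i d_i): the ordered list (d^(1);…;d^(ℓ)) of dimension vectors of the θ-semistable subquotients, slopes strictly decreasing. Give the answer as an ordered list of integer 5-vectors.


Via rank(M_{q-1}∘⋯∘M_p): M ≅ I[1,1]^2, I[1,2], I[1,5], I[4,4], I[4,5], I[5,5].
μ_θ-semistable layers: μ^(1)=34; μ^(2)=21; μ^(3)=8; μ^(4)=3/2; μ^(5)=-18

((0, 0, 0, 1, 0); (0, 1, 0, 0, 0); (0, 0, 0, 2, 2); (0, 1, 1, 0, 0); (4, 0, 0, 0, 1))


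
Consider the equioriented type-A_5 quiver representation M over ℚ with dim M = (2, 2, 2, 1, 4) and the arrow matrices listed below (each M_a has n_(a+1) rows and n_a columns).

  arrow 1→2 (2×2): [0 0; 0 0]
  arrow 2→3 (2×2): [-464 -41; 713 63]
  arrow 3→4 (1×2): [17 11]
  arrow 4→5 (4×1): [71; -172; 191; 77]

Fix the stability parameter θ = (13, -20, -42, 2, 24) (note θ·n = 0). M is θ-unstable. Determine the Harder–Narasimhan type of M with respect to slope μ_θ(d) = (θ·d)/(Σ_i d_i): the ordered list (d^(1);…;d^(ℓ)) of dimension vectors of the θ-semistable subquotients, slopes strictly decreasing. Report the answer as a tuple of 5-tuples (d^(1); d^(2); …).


Via rank(M_{q-1}∘⋯∘M_p): M ≅ I[1,1]^2, I[2,3], I[2,5], I[5,5]^3.
μ_θ-semistable layers: μ^(1)=24; μ^(2)=13; μ^(3)=2; μ^(4)=-31

((0, 0, 0, 0, 4); (2, 0, 0, 0, 0); (0, 0, 0, 1, 0); (0, 2, 2, 0, 0))


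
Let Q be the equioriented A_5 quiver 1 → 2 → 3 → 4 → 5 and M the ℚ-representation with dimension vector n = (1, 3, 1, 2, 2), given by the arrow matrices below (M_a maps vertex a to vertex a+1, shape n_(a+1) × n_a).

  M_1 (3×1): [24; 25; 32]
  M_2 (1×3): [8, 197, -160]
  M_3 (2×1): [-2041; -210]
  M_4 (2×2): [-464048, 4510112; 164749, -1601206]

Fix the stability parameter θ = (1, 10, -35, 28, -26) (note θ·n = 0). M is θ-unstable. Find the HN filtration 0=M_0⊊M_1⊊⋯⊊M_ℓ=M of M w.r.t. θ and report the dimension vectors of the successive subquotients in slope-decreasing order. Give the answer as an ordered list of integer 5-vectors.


Via rank(M_{q-1}∘⋯∘M_p): M ≅ I[1,5], I[2,2]^2, I[4,4], I[5,5].
μ_θ-semistable layers: μ^(1)=28; μ^(2)=10; μ^(3)=1; μ^(4)=-8; μ^(5)=-26

((0, 0, 0, 1, 0); (0, 2, 0, 0, 0); (0, 0, 0, 1, 1); (1, 1, 1, 0, 0); (0, 0, 0, 0, 1))


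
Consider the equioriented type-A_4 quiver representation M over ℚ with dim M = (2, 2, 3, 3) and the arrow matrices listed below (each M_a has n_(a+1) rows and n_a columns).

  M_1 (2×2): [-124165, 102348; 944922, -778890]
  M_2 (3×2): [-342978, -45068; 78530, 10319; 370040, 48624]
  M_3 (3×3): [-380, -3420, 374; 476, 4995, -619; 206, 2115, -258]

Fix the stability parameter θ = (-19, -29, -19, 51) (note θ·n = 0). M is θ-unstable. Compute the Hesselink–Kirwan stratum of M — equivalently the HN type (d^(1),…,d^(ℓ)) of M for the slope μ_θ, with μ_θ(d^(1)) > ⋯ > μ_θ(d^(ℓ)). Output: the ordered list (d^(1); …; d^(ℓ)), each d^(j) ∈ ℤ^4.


Via rank(M_{q-1}∘⋯∘M_p): M ≅ I[1,4]^2, I[3,3], I[4,4].
μ_θ-semistable layers: μ^(1)=51; μ^(2)=-19; μ^(3)=-24

((0, 0, 0, 3); (0, 0, 3, 0); (2, 2, 0, 0))


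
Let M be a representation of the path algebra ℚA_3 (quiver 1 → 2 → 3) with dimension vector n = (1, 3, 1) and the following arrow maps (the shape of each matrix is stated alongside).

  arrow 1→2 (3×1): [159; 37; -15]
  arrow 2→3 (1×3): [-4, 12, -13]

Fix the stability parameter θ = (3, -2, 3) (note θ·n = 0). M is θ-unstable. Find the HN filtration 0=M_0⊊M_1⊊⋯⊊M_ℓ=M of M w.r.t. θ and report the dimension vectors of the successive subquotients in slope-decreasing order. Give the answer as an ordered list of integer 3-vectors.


Barcode: M ≅ I[1,3], I[2,2]^2. HN layers by μ_θ (3 steps, strictly decreasing):
  μ^(1)=3; μ^(2)=1/2; μ^(3)=-2

((0, 0, 1); (1, 1, 0); (0, 2, 0))


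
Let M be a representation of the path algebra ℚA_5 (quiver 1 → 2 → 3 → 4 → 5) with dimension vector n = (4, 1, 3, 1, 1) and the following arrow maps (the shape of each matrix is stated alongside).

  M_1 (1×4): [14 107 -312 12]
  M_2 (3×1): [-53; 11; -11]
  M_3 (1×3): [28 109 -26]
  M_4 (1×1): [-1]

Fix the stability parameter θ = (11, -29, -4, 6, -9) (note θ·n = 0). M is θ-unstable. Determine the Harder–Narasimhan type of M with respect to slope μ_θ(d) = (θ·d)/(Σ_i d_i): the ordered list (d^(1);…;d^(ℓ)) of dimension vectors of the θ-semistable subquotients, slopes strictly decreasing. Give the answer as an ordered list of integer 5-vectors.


Via rank(M_{q-1}∘⋯∘M_p): M ≅ I[1,1]^3, I[1,5], I[3,3]^2.
μ_θ-semistable layers: μ^(1)=11; μ^(2)=-3/2; μ^(3)=-4; μ^(4)=-9

((3, 0, 0, 0, 0); (0, 0, 0, 1, 1); (0, 0, 3, 0, 0); (1, 1, 0, 0, 0))


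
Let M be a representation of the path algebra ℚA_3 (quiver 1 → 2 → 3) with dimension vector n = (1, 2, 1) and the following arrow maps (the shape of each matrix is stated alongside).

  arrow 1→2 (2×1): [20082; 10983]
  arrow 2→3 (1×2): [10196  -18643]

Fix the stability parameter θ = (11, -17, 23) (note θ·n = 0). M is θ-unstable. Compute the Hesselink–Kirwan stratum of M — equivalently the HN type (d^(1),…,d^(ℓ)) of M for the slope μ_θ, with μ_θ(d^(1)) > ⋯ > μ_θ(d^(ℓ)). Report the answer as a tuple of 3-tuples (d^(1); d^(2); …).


Barcode: M ≅ I[1,3], I[2,2]. HN layers by μ_θ (3 steps, strictly decreasing):
  μ^(1)=23; μ^(2)=-3; μ^(3)=-17

((0, 0, 1); (1, 1, 0); (0, 1, 0))
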